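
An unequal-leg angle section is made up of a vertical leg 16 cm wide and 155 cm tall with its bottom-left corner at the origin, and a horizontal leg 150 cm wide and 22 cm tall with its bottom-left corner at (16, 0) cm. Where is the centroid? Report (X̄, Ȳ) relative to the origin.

vertical leg: A = 16 × 155 = 2480.00, centroid at (8.00, 77.50).
horizontal leg: A = 150 × 22 = 3300.00, centroid at (91.00, 11.00).
ΣA = 5780.00 cm², ΣAX̄ = 320140.00 cm³, ΣAȲ = 228500.00 cm³.
X̄ = 320140.00/5780.00 = 55.39 cm; Ȳ = 228500.00/5780.00 = 39.53 cm.

X̄ = 55.39 cm, Ȳ = 39.53 cm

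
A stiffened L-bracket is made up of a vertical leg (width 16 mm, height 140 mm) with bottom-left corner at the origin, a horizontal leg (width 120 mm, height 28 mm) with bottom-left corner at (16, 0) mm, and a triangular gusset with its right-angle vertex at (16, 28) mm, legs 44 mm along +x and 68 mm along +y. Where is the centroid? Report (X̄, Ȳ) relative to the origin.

X̄ = 44.98 mm, Ȳ = 39.41 mm

vertical leg: A = 16 × 140 = 2240.00, centroid at (8.00, 70.00).
horizontal leg: A = 120 × 28 = 3360.00, centroid at (76.00, 14.00).
gusset: A = ½·44·68 = 1496.00, centroid at (30.67, 50.67).
ΣA = 7096.00 mm²
ΣAX̄ = (2240.00)(8.00) + (3360.00)(76.00) + (1496.00)(30.67) = 319157.33 mm³
ΣAȲ = (2240.00)(70.00) + (3360.00)(14.00) + (1496.00)(50.67) = 279637.33 mm³
X̄ = 319157.33 / 7096.00 = 44.98 mm
Ȳ = 279637.33 / 7096.00 = 39.41 mm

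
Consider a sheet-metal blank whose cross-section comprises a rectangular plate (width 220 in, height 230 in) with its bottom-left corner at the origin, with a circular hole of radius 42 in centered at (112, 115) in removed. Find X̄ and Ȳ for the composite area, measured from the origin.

Part | A | x̄ᵢ | ȳᵢ | A·x̄ᵢ | A·ȳᵢ
plate | 50600.00 | 110.00 | 115.00 | 5566000.00 | 5819000.00
hole | -5541.77 | 112.00 | 115.00 | -620678.18 | -637303.49
Σ | 45058.23 |  |  | 4945321.82 | 5181696.51
X̄ = 4945321.82 / 45058.23 = 109.75 in
Ȳ = 5181696.51 / 45058.23 = 115.00 in

X̄ = 109.75 in, Ȳ = 115.00 in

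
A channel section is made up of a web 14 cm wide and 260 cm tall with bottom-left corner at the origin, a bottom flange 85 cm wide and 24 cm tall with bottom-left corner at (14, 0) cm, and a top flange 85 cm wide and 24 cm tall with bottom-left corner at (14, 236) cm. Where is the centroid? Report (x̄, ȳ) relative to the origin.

x̄ = 33.16 cm, ȳ = 130.00 cm

web: A = 14 × 260 = 3640.00, centroid at (7.00, 130.00).
bottom flange: A = 85 × 24 = 2040.00, centroid at (56.50, 12.00).
top flange: A = 85 × 24 = 2040.00, centroid at (56.50, 248.00).
ΣA = 7720.00 cm², ΣAx̄ = 256000.00 cm³, ΣAȳ = 1003600.00 cm³.
x̄ = 256000.00/7720.00 = 33.16 cm; ȳ = 1003600.00/7720.00 = 130.00 cm.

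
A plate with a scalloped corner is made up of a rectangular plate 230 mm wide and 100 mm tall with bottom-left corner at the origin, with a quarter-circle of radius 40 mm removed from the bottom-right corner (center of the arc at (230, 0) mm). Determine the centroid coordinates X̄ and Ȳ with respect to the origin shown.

plate: A = 230 × 100 = 23000.00, centroid at (115.00, 50.00).
removed quarter-circle: A = −¼π·40² = -1256.64, centroid at (213.02, 16.98).
ΣA = 21743.36 mm², ΣAX̄ = 2377306.81 mm³, ΣAȲ = 1128666.67 mm³.
X̄ = 2377306.81/21743.36 = 109.33 mm; Ȳ = 1128666.67/21743.36 = 51.91 mm.

X̄ = 109.33 mm, Ȳ = 51.91 mm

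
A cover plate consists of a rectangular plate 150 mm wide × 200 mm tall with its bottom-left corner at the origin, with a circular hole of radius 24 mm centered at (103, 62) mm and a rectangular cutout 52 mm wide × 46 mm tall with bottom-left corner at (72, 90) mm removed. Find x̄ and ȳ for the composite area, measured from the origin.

plate: A = 150 × 200 = 30000.00, centroid at (75.00, 100.00).
hole 1: A = −π·24² = -1809.56, centroid at (103.00, 62.00).
hole 2: A = −(52 × 46) = -2392.00, centroid at (98.00, 113.00).
ΣA = 25798.44 mm², ΣAx̄ = 1829199.59 mm³, ΣAȳ = 2617511.44 mm³.
x̄ = 1829199.59/25798.44 = 70.90 mm; ȳ = 2617511.44/25798.44 = 101.46 mm.

x̄ = 70.90 mm, ȳ = 101.46 mm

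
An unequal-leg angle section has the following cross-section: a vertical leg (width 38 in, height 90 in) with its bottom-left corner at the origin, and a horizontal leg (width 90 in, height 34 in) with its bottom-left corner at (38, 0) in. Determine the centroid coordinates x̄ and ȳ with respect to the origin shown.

x̄ = 49.22 in, ȳ = 31.78 in

Part | A | x̄ᵢ | ȳᵢ | A·x̄ᵢ | A·ȳᵢ
vertical leg | 3420.00 | 19.00 | 45.00 | 64980.00 | 153900.00
horizontal leg | 3060.00 | 83.00 | 17.00 | 253980.00 | 52020.00
Σ | 6480.00 |  |  | 318960.00 | 205920.00
x̄ = 318960.00 / 6480.00 = 49.22 in
ȳ = 205920.00 / 6480.00 = 31.78 in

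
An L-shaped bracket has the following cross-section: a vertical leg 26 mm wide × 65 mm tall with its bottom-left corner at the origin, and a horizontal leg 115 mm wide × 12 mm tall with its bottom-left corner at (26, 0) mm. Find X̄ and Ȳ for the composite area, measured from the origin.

vertical leg: A = 26 × 65 = 1690.00, centroid at (13.00, 32.50).
horizontal leg: A = 115 × 12 = 1380.00, centroid at (83.50, 6.00).
ΣA = 3070.00 mm², ΣAX̄ = 137200.00 mm³, ΣAȲ = 63205.00 mm³.
X̄ = 137200.00/3070.00 = 44.69 mm; Ȳ = 63205.00/3070.00 = 20.59 mm.

X̄ = 44.69 mm, Ȳ = 20.59 mm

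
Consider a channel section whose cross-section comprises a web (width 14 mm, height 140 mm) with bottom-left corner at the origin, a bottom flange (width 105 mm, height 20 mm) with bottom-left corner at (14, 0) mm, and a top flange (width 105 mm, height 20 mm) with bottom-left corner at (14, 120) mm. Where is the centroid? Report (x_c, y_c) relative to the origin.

Part | A | x̄ᵢ | ȳᵢ | A·x̄ᵢ | A·ȳᵢ
web | 1960.00 | 7.00 | 70.00 | 13720.00 | 137200.00
bottom flange | 2100.00 | 66.50 | 10.00 | 139650.00 | 21000.00
top flange | 2100.00 | 66.50 | 130.00 | 139650.00 | 273000.00
Σ | 6160.00 |  |  | 293020.00 | 431200.00
x_c = 293020.00 / 6160.00 = 47.57 mm
y_c = 431200.00 / 6160.00 = 70.00 mm

x_c = 47.57 mm, y_c = 70.00 mm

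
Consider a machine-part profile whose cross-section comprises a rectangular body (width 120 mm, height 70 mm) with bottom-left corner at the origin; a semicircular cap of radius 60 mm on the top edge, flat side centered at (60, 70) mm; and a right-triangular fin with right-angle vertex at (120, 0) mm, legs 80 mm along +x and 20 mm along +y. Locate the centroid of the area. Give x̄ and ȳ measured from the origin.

x̄ = 64.67 mm, ȳ = 56.49 mm

rectangular body: A = 120 × 70 = 8400.00, centroid at (60.00, 35.00).
semicircular top: A = ½π·60² = 5654.87, centroid at (60.00, 95.46).
triangular fin: A = ½·80·20 = 800.00, centroid at (146.67, 6.67).
ΣA = 14854.87 mm²
ΣAx̄ = (8400.00)(60.00) + (5654.87)(60.00) + (800.00)(146.67) = 960625.34 mm³
ΣAȳ = (8400.00)(35.00) + (5654.87)(95.46) + (800.00)(6.67) = 839174.01 mm³
x̄ = 960625.34 / 14854.87 = 64.67 mm
ȳ = 839174.01 / 14854.87 = 56.49 mm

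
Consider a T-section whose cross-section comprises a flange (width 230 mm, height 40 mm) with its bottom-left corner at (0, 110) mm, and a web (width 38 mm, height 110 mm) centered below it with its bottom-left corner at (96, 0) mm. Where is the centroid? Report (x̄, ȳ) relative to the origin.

web: A = 38 × 110 = 4180.00, centroid at (115.00, 55.00).
flange: A = 230 × 40 = 9200.00, centroid at (115.00, 130.00).
ΣA = 13380.00 mm², ΣAx̄ = 1538700.00 mm³, ΣAȳ = 1425900.00 mm³.
x̄ = 1538700.00/13380.00 = 115.00 mm; ȳ = 1425900.00/13380.00 = 106.57 mm.

x̄ = 115.00 mm, ȳ = 106.57 mm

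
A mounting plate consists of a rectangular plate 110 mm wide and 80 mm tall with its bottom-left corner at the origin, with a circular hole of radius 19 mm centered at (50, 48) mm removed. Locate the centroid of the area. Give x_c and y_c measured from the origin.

Part | A | x̄ᵢ | ȳᵢ | A·x̄ᵢ | A·ȳᵢ
plate | 8800.00 | 55.00 | 40.00 | 484000.00 | 352000.00
hole | -1134.11 | 50.00 | 48.00 | -56705.75 | -54437.52
Σ | 7665.89 |  |  | 427294.25 | 297562.48
x_c = 427294.25 / 7665.89 = 55.74 mm
y_c = 297562.48 / 7665.89 = 38.82 mm

x_c = 55.74 mm, y_c = 38.82 mm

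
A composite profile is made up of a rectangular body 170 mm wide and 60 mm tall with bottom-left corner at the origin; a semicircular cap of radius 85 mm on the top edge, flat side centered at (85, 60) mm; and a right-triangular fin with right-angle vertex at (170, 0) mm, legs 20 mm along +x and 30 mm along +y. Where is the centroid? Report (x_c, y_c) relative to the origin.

x_c = 86.26 mm, y_c = 64.05 mm

Part | A | x̄ᵢ | ȳᵢ | A·x̄ᵢ | A·ȳᵢ
rectangular body | 10200.00 | 85.00 | 30.00 | 867000.00 | 306000.00
semicircular top | 11349.00 | 85.00 | 96.08 | 964665.29 | 1090356.87
triangular fin | 300.00 | 176.67 | 10.00 | 53000.00 | 3000.00
Σ | 21849.00 |  |  | 1884665.29 | 1399356.87
x_c = 1884665.29 / 21849.00 = 86.26 mm
y_c = 1399356.87 / 21849.00 = 64.05 mm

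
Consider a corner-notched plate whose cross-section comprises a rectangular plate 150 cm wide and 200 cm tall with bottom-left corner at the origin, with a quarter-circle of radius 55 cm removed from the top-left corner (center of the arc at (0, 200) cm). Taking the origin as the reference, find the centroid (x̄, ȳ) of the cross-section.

x̄ = 79.44 cm, ȳ = 93.41 cm

plate: A = 150 × 200 = 30000.00, centroid at (75.00, 100.00).
removed quarter-circle: A = −¼π·55² = -2375.83, centroid at (23.34, 176.66).
ΣA = 27624.17 cm², ΣAx̄ = 2194541.67 cm³, ΣAȳ = 2580292.44 cm³.
x̄ = 2194541.67/27624.17 = 79.44 cm; ȳ = 2580292.44/27624.17 = 93.41 cm.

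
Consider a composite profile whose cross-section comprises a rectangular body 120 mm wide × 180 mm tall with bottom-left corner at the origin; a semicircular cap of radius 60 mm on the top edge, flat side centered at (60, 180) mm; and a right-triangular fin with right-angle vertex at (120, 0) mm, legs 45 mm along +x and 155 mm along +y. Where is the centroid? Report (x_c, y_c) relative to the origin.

x_c = 68.51 mm, y_c = 106.89 mm

rectangular body: A = 120 × 180 = 21600.00, centroid at (60.00, 90.00).
semicircular top: A = ½π·60² = 5654.87, centroid at (60.00, 205.46).
triangular fin: A = ½·45·155 = 3487.50, centroid at (135.00, 51.67).
ΣA = 30742.37 mm²
ΣAx_c = (21600.00)(60.00) + (5654.87)(60.00) + (3487.50)(135.00) = 2106104.51 mm³
ΣAy_c = (21600.00)(90.00) + (5654.87)(205.46) + (3487.50)(51.67) = 3286063.52 mm³
x_c = 2106104.51 / 30742.37 = 68.51 mm
y_c = 3286063.52 / 30742.37 = 106.89 mm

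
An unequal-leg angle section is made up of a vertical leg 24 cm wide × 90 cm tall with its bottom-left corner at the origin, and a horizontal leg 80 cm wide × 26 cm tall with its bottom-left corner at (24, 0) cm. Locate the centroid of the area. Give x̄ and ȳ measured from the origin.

x̄ = 37.51 cm, ȳ = 29.30 cm

vertical leg: A = 24 × 90 = 2160.00, centroid at (12.00, 45.00).
horizontal leg: A = 80 × 26 = 2080.00, centroid at (64.00, 13.00).
ΣA = 4240.00 cm²
ΣAx̄ = (2160.00)(12.00) + (2080.00)(64.00) = 159040.00 cm³
ΣAȳ = (2160.00)(45.00) + (2080.00)(13.00) = 124240.00 cm³
x̄ = 159040.00 / 4240.00 = 37.51 cm
ȳ = 124240.00 / 4240.00 = 29.30 cm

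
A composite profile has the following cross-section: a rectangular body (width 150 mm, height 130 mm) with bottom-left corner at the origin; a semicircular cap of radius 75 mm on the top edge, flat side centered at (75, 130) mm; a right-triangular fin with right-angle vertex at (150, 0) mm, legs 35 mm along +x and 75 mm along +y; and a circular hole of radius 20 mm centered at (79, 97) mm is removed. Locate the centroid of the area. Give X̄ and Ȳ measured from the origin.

X̄ = 78.83 mm, Ȳ = 91.87 mm

rectangular body: A = 150 × 130 = 19500.00, centroid at (75.00, 65.00).
semicircular top: A = ½π·75² = 8835.73, centroid at (75.00, 161.83).
triangular fin: A = ½·35·75 = 1312.50, centroid at (161.67, 25.00).
hole: A = −π·20² = -1256.64, centroid at (79.00, 97.00).
ΣA = 28391.59 mm²
ΣAX̄ = (19500.00)(75.00) + (8835.73)(75.00) + (1312.50)(161.67) + (-1256.64)(79.00) = 2238092.87 mm³
ΣAȲ = (19500.00)(65.00) + (8835.73)(161.83) + (1312.50)(25.00) + (-1256.64)(97.00) = 2608313.52 mm³
X̄ = 2238092.87 / 28391.59 = 78.83 mm
Ȳ = 2608313.52 / 28391.59 = 91.87 mm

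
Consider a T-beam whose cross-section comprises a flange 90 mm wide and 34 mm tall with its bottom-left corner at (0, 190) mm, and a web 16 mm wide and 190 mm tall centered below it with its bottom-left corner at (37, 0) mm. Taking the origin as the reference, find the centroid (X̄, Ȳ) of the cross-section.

X̄ = 45.00 mm, Ȳ = 151.18 mm

web: A = 16 × 190 = 3040.00, centroid at (45.00, 95.00).
flange: A = 90 × 34 = 3060.00, centroid at (45.00, 207.00).
ΣA = 6100.00 mm²
ΣAX̄ = (3040.00)(45.00) + (3060.00)(45.00) = 274500.00 mm³
ΣAȲ = (3040.00)(95.00) + (3060.00)(207.00) = 922220.00 mm³
X̄ = 274500.00 / 6100.00 = 45.00 mm
Ȳ = 922220.00 / 6100.00 = 151.18 mm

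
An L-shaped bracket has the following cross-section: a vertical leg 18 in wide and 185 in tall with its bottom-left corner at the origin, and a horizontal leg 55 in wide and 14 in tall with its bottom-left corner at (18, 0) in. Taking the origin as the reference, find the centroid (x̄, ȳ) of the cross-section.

vertical leg: A = 18 × 185 = 3330.00, centroid at (9.00, 92.50).
horizontal leg: A = 55 × 14 = 770.00, centroid at (45.50, 7.00).
ΣA = 4100.00 in², ΣAx̄ = 65005.00 in³, ΣAȳ = 313415.00 in³.
x̄ = 65005.00/4100.00 = 15.85 in; ȳ = 313415.00/4100.00 = 76.44 in.

x̄ = 15.85 in, ȳ = 76.44 in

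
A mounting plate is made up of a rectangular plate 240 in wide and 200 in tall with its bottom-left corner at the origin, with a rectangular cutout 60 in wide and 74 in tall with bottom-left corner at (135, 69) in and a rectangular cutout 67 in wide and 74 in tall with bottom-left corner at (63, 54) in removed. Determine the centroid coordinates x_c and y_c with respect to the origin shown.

x_c = 117.84 in, y_c = 100.47 in

Part | A | x̄ᵢ | ȳᵢ | A·x̄ᵢ | A·ȳᵢ
plate | 48000.00 | 120.00 | 100.00 | 5760000.00 | 4800000.00
hole 1 | -4440.00 | 165.00 | 106.00 | -732600.00 | -470640.00
hole 2 | -4958.00 | 96.50 | 91.00 | -478447.00 | -451178.00
Σ | 38602.00 |  |  | 4548953.00 | 3878182.00
x_c = 4548953.00 / 38602.00 = 117.84 in
y_c = 3878182.00 / 38602.00 = 100.47 in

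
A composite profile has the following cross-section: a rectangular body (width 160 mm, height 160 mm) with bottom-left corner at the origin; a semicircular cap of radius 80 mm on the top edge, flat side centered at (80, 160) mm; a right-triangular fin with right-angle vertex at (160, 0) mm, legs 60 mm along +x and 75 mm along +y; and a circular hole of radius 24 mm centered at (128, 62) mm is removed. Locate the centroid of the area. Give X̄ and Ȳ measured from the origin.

X̄ = 83.83 mm, Ȳ = 109.21 mm

rectangular body: A = 160 × 160 = 25600.00, centroid at (80.00, 80.00).
semicircular top: A = ½π·80² = 10053.10, centroid at (80.00, 193.95).
triangular fin: A = ½·60·75 = 2250.00, centroid at (180.00, 25.00).
hole: A = −π·24² = -1809.56, centroid at (128.00, 62.00).
ΣA = 36093.54 mm², ΣAX̄ = 3025624.38 mm³, ΣAȲ = 3941886.22 mm³.
X̄ = 3025624.38/36093.54 = 83.83 mm; Ȳ = 3941886.22/36093.54 = 109.21 mm.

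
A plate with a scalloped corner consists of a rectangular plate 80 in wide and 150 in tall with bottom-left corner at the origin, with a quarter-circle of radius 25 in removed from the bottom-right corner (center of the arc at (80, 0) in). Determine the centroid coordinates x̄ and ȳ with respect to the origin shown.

plate: A = 80 × 150 = 12000.00, centroid at (40.00, 75.00).
removed quarter-circle: A = −¼π·25² = -490.87, centroid at (69.39, 10.61).
ΣA = 11509.13 in², ΣAx̄ = 445938.43 in³, ΣAȳ = 894791.67 in³.
x̄ = 445938.43/11509.13 = 38.75 in; ȳ = 894791.67/11509.13 = 77.75 in.

x̄ = 38.75 in, ȳ = 77.75 in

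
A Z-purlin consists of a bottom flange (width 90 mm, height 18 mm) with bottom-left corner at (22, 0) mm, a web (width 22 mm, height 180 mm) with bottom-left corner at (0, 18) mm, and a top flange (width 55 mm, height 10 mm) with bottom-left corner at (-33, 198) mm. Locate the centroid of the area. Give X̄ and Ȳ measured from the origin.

X̄ = 24.32 mm, Ȳ = 90.36 mm

Part | A | x̄ᵢ | ȳᵢ | A·x̄ᵢ | A·ȳᵢ
bottom flange | 1620.00 | 67.00 | 9.00 | 108540.00 | 14580.00
web | 3960.00 | 11.00 | 108.00 | 43560.00 | 427680.00
top flange | 550.00 | -5.50 | 203.00 | -3025.00 | 111650.00
Σ | 6130.00 |  |  | 149075.00 | 553910.00
X̄ = 149075.00 / 6130.00 = 24.32 mm
Ȳ = 553910.00 / 6130.00 = 90.36 mm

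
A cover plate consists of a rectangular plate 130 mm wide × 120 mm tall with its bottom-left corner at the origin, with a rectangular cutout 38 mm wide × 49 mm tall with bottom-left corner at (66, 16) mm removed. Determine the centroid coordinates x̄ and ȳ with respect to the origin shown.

x̄ = 62.29 mm, ȳ = 62.64 mm

plate: A = 130 × 120 = 15600.00, centroid at (65.00, 60.00).
hole: A = −(38 × 49) = -1862.00, centroid at (85.00, 40.50).
ΣA = 13738.00 mm², ΣAx̄ = 855730.00 mm³, ΣAȳ = 860589.00 mm³.
x̄ = 855730.00/13738.00 = 62.29 mm; ȳ = 860589.00/13738.00 = 62.64 mm.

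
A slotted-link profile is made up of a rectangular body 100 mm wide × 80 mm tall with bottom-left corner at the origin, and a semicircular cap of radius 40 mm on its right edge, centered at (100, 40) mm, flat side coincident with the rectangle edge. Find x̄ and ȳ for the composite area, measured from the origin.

x̄ = 66.01 mm, ȳ = 40.00 mm

rectangular body: A = 100 × 80 = 8000.00, centroid at (50.00, 40.00).
semicircular end: A = ½π·40² = 2513.27, centroid at (116.98, 40.00).
ΣA = 10513.27 mm²
ΣAx̄ = (8000.00)(50.00) + (2513.27)(116.98) = 693994.08 mm³
ΣAȳ = (8000.00)(40.00) + (2513.27)(40.00) = 420530.96 mm³
x̄ = 693994.08 / 10513.27 = 66.01 mm
ȳ = 420530.96 / 10513.27 = 40.00 mm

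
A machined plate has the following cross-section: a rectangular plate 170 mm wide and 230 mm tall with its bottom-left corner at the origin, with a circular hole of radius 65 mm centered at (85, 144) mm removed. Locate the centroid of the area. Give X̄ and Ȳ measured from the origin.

X̄ = 85.00 mm, Ȳ = 100.10 mm

plate: A = 170 × 230 = 39100.00, centroid at (85.00, 115.00).
hole: A = −π·65² = -13273.23, centroid at (85.00, 144.00).
ΣA = 25826.77 mm², ΣAX̄ = 2195275.54 mm³, ΣAȲ = 2585155.03 mm³.
X̄ = 2195275.54/25826.77 = 85.00 mm; Ȳ = 2585155.03/25826.77 = 100.10 mm.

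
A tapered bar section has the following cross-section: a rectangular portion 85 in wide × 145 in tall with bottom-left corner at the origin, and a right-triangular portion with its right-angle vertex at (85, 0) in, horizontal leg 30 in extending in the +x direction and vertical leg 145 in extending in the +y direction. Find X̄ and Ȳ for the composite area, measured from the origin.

rectangular portion: A = 85 × 145 = 12325.00, centroid at (42.50, 72.50).
triangular portion: A = ½·30·145 = 2175.00, centroid at (95.00, 48.33).
ΣA = 14500.00 in²
ΣAX̄ = (12325.00)(42.50) + (2175.00)(95.00) = 730437.50 in³
ΣAȲ = (12325.00)(72.50) + (2175.00)(48.33) = 998687.50 in³
X̄ = 730437.50 / 14500.00 = 50.38 in
Ȳ = 998687.50 / 14500.00 = 68.88 in

X̄ = 50.38 in, Ȳ = 68.88 in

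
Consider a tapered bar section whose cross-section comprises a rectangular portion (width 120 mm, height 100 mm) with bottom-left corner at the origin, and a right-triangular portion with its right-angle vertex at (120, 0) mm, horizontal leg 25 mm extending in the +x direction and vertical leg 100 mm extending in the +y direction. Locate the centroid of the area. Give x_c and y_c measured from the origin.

Part | A | x̄ᵢ | ȳᵢ | A·x̄ᵢ | A·ȳᵢ
rectangular portion | 12000.00 | 60.00 | 50.00 | 720000.00 | 600000.00
triangular portion | 1250.00 | 128.33 | 33.33 | 160416.67 | 41666.67
Σ | 13250.00 |  |  | 880416.67 | 641666.67
x_c = 880416.67 / 13250.00 = 66.45 mm
y_c = 641666.67 / 13250.00 = 48.43 mm

x_c = 66.45 mm, y_c = 48.43 mm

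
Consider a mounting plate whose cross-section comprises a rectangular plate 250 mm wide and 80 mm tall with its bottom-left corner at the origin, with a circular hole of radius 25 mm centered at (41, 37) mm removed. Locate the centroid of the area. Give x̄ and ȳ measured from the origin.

Part | A | x̄ᵢ | ȳᵢ | A·x̄ᵢ | A·ȳᵢ
plate | 20000.00 | 125.00 | 40.00 | 2500000.00 | 800000.00
hole | -1963.50 | 41.00 | 37.00 | -80503.31 | -72649.33
Σ | 18036.50 |  |  | 2419496.69 | 727350.67
x̄ = 2419496.69 / 18036.50 = 134.14 mm
ȳ = 727350.67 / 18036.50 = 40.33 mm

x̄ = 134.14 mm, ȳ = 40.33 mm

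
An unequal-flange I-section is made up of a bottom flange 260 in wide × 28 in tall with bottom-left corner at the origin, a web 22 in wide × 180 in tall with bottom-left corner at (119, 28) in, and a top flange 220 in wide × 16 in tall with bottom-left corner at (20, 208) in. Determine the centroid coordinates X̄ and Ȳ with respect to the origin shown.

X̄ = 130.00 in, Ȳ = 90.08 in

Part | A | x̄ᵢ | ȳᵢ | A·x̄ᵢ | A·ȳᵢ
bottom flange | 7280.00 | 130.00 | 14.00 | 946400.00 | 101920.00
web | 3960.00 | 130.00 | 118.00 | 514800.00 | 467280.00
top flange | 3520.00 | 130.00 | 216.00 | 457600.00 | 760320.00
Σ | 14760.00 |  |  | 1918800.00 | 1329520.00
X̄ = 1918800.00 / 14760.00 = 130.00 in
Ȳ = 1329520.00 / 14760.00 = 90.08 in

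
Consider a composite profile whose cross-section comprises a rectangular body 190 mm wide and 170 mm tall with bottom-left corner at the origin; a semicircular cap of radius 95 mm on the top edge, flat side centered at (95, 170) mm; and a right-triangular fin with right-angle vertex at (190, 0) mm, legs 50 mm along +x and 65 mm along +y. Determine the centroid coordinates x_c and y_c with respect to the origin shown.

x_c = 98.77 mm, y_c = 119.79 mm

rectangular body: A = 190 × 170 = 32300.00, centroid at (95.00, 85.00).
semicircular top: A = ½π·95² = 14176.44, centroid at (95.00, 210.32).
triangular fin: A = ½·50·65 = 1625.00, centroid at (206.67, 21.67).
ΣA = 48101.44 mm²
ΣAx_c = (32300.00)(95.00) + (14176.44)(95.00) + (1625.00)(206.67) = 4751094.83 mm³
ΣAy_c = (32300.00)(85.00) + (14176.44)(210.32) + (1625.00)(21.67) = 5762285.93 mm³
x_c = 4751094.83 / 48101.44 = 98.77 mm
y_c = 5762285.93 / 48101.44 = 119.79 mm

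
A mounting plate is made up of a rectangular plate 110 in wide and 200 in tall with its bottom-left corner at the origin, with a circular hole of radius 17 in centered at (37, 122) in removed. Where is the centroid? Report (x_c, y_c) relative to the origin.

plate: A = 110 × 200 = 22000.00, centroid at (55.00, 100.00).
hole: A = −π·17² = -907.92, centroid at (37.00, 122.00).
ΣA = 21092.08 in²
ΣAx_c = (22000.00)(55.00) + (-907.92)(37.00) = 1176406.95 in³
ΣAy_c = (22000.00)(100.00) + (-907.92)(122.00) = 2089233.73 in³
x_c = 1176406.95 / 21092.08 = 55.77 in
y_c = 2089233.73 / 21092.08 = 99.05 in

x_c = 55.77 in, y_c = 99.05 in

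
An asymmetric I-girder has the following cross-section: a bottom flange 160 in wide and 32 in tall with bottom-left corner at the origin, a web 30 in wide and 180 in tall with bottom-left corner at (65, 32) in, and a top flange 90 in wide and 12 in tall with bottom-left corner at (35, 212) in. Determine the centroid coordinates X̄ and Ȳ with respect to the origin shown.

X̄ = 80.00 in, Ȳ = 84.15 in

bottom flange: A = 160 × 32 = 5120.00, centroid at (80.00, 16.00).
web: A = 30 × 180 = 5400.00, centroid at (80.00, 122.00).
top flange: A = 90 × 12 = 1080.00, centroid at (80.00, 218.00).
ΣA = 11600.00 in², ΣAX̄ = 928000.00 in³, ΣAȲ = 976160.00 in³.
X̄ = 928000.00/11600.00 = 80.00 in; Ȳ = 976160.00/11600.00 = 84.15 in.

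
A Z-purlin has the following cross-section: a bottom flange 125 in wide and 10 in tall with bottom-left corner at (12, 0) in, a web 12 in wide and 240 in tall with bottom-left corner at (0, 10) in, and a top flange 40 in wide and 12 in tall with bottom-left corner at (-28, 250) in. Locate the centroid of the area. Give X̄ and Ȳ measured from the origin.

bottom flange: A = 125 × 10 = 1250.00, centroid at (74.50, 5.00).
web: A = 12 × 240 = 2880.00, centroid at (6.00, 130.00).
top flange: A = 40 × 12 = 480.00, centroid at (-8.00, 256.00).
ΣA = 4610.00 in²
ΣAX̄ = (1250.00)(74.50) + (2880.00)(6.00) + (480.00)(-8.00) = 106565.00 in³
ΣAȲ = (1250.00)(5.00) + (2880.00)(130.00) + (480.00)(256.00) = 503530.00 in³
X̄ = 106565.00 / 4610.00 = 23.12 in
Ȳ = 503530.00 / 4610.00 = 109.23 in

X̄ = 23.12 in, Ȳ = 109.23 in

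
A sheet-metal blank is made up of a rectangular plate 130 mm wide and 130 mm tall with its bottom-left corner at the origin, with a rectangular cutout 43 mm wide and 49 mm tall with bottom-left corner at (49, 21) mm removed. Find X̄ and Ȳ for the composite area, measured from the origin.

X̄ = 64.22 mm, Ȳ = 67.78 mm

plate: A = 130 × 130 = 16900.00, centroid at (65.00, 65.00).
hole: A = −(43 × 49) = -2107.00, centroid at (70.50, 45.50).
ΣA = 14793.00 mm², ΣAX̄ = 949956.50 mm³, ΣAȲ = 1002631.50 mm³.
X̄ = 949956.50/14793.00 = 64.22 mm; Ȳ = 1002631.50/14793.00 = 67.78 mm.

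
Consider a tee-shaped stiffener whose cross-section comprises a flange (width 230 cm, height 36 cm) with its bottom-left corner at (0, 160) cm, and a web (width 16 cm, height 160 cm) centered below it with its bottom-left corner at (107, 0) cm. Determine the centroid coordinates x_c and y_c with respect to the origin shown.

x_c = 115.00 cm, y_c = 154.86 cm

web: A = 16 × 160 = 2560.00, centroid at (115.00, 80.00).
flange: A = 230 × 36 = 8280.00, centroid at (115.00, 178.00).
ΣA = 10840.00 cm², ΣAx_c = 1246600.00 cm³, ΣAy_c = 1678640.00 cm³.
x_c = 1246600.00/10840.00 = 115.00 cm; y_c = 1678640.00/10840.00 = 154.86 cm.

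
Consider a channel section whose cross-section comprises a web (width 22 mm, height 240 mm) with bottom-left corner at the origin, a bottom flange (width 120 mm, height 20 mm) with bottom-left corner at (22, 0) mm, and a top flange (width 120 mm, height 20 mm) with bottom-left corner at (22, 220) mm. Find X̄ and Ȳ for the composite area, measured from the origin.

web: A = 22 × 240 = 5280.00, centroid at (11.00, 120.00).
bottom flange: A = 120 × 20 = 2400.00, centroid at (82.00, 10.00).
top flange: A = 120 × 20 = 2400.00, centroid at (82.00, 230.00).
ΣA = 10080.00 mm²
ΣAX̄ = (5280.00)(11.00) + (2400.00)(82.00) + (2400.00)(82.00) = 451680.00 mm³
ΣAȲ = (5280.00)(120.00) + (2400.00)(10.00) + (2400.00)(230.00) = 1209600.00 mm³
X̄ = 451680.00 / 10080.00 = 44.81 mm
Ȳ = 1209600.00 / 10080.00 = 120.00 mm

X̄ = 44.81 mm, Ȳ = 120.00 mm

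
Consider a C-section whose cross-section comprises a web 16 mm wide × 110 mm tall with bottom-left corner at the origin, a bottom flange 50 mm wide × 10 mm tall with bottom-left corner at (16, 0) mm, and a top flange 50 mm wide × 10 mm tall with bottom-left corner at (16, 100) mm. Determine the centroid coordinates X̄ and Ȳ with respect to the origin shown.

web: A = 16 × 110 = 1760.00, centroid at (8.00, 55.00).
bottom flange: A = 50 × 10 = 500.00, centroid at (41.00, 5.00).
top flange: A = 50 × 10 = 500.00, centroid at (41.00, 105.00).
ΣA = 2760.00 mm², ΣAX̄ = 55080.00 mm³, ΣAȲ = 151800.00 mm³.
X̄ = 55080.00/2760.00 = 19.96 mm; Ȳ = 151800.00/2760.00 = 55.00 mm.

X̄ = 19.96 mm, Ȳ = 55.00 mm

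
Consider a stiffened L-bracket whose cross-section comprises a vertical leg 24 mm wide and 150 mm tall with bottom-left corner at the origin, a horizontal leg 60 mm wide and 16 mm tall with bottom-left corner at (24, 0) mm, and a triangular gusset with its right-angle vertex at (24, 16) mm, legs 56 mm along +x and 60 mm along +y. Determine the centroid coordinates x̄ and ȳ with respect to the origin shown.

vertical leg: A = 24 × 150 = 3600.00, centroid at (12.00, 75.00).
horizontal leg: A = 60 × 16 = 960.00, centroid at (54.00, 8.00).
gusset: A = ½·56·60 = 1680.00, centroid at (42.67, 36.00).
ΣA = 6240.00 mm², ΣAx̄ = 166720.00 mm³, ΣAȳ = 338160.00 mm³.
x̄ = 166720.00/6240.00 = 26.72 mm; ȳ = 338160.00/6240.00 = 54.19 mm.

x̄ = 26.72 mm, ȳ = 54.19 mm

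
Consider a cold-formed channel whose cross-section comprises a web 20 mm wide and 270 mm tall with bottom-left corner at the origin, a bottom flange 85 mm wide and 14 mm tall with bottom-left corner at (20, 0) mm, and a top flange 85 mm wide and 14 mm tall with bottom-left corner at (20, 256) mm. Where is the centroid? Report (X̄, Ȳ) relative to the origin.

X̄ = 26.06 mm, Ȳ = 135.00 mm

web: A = 20 × 270 = 5400.00, centroid at (10.00, 135.00).
bottom flange: A = 85 × 14 = 1190.00, centroid at (62.50, 7.00).
top flange: A = 85 × 14 = 1190.00, centroid at (62.50, 263.00).
ΣA = 7780.00 mm², ΣAX̄ = 202750.00 mm³, ΣAȲ = 1050300.00 mm³.
X̄ = 202750.00/7780.00 = 26.06 mm; Ȳ = 1050300.00/7780.00 = 135.00 mm.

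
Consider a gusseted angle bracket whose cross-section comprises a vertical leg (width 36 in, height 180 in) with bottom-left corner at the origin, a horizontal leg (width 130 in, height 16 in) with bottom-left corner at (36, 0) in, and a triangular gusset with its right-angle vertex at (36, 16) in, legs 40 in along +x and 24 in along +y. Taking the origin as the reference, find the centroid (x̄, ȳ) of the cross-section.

Part | A | x̄ᵢ | ȳᵢ | A·x̄ᵢ | A·ȳᵢ
vertical leg | 6480.00 | 18.00 | 90.00 | 116640.00 | 583200.00
horizontal leg | 2080.00 | 101.00 | 8.00 | 210080.00 | 16640.00
gusset | 480.00 | 49.33 | 24.00 | 23680.00 | 11520.00
Σ | 9040.00 |  |  | 350400.00 | 611360.00
x̄ = 350400.00 / 9040.00 = 38.76 in
ȳ = 611360.00 / 9040.00 = 67.63 in

x̄ = 38.76 in, ȳ = 67.63 in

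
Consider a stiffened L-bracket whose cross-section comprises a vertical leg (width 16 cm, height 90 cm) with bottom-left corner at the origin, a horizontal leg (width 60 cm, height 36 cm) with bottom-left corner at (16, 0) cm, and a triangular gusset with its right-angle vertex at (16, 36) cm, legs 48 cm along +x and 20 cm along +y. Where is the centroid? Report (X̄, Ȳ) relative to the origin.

X̄ = 30.94 cm, Ȳ = 30.43 cm

vertical leg: A = 16 × 90 = 1440.00, centroid at (8.00, 45.00).
horizontal leg: A = 60 × 36 = 2160.00, centroid at (46.00, 18.00).
gusset: A = ½·48·20 = 480.00, centroid at (32.00, 42.67).
ΣA = 4080.00 cm², ΣAX̄ = 126240.00 cm³, ΣAȲ = 124160.00 cm³.
X̄ = 126240.00/4080.00 = 30.94 cm; Ȳ = 124160.00/4080.00 = 30.43 cm.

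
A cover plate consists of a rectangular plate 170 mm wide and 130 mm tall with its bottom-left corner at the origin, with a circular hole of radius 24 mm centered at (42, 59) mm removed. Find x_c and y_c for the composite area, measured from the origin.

x_c = 88.83 mm, y_c = 65.54 mm

plate: A = 170 × 130 = 22100.00, centroid at (85.00, 65.00).
hole: A = −π·24² = -1809.56, centroid at (42.00, 59.00).
ΣA = 20290.44 mm², ΣAx_c = 1802498.59 mm³, ΣAy_c = 1329736.12 mm³.
x_c = 1802498.59/20290.44 = 88.83 mm; y_c = 1329736.12/20290.44 = 65.54 mm.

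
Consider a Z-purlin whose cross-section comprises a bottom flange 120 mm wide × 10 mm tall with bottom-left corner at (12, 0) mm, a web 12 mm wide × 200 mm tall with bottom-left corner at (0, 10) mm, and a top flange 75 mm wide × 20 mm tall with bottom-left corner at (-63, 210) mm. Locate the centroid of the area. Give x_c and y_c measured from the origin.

bottom flange: A = 120 × 10 = 1200.00, centroid at (72.00, 5.00).
web: A = 12 × 200 = 2400.00, centroid at (6.00, 110.00).
top flange: A = 75 × 20 = 1500.00, centroid at (-25.50, 220.00).
ΣA = 5100.00 mm², ΣAx_c = 62550.00 mm³, ΣAy_c = 600000.00 mm³.
x_c = 62550.00/5100.00 = 12.26 mm; y_c = 600000.00/5100.00 = 117.65 mm.

x_c = 12.26 mm, y_c = 117.65 mm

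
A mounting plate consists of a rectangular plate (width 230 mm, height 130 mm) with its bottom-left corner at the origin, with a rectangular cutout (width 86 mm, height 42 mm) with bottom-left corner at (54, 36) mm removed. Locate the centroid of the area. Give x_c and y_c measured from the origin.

Part | A | x̄ᵢ | ȳᵢ | A·x̄ᵢ | A·ȳᵢ
plate | 29900.00 | 115.00 | 65.00 | 3438500.00 | 1943500.00
hole | -3612.00 | 97.00 | 57.00 | -350364.00 | -205884.00
Σ | 26288.00 |  |  | 3088136.00 | 1737616.00
x_c = 3088136.00 / 26288.00 = 117.47 mm
y_c = 1737616.00 / 26288.00 = 66.10 mm

x_c = 117.47 mm, y_c = 66.10 mm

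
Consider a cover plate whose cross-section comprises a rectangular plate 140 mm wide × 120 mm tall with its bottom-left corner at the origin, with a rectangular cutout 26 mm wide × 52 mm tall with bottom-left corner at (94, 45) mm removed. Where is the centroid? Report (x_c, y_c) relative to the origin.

plate: A = 140 × 120 = 16800.00, centroid at (70.00, 60.00).
hole: A = −(26 × 52) = -1352.00, centroid at (107.00, 71.00).
ΣA = 15448.00 mm², ΣAx_c = 1031336.00 mm³, ΣAy_c = 912008.00 mm³.
x_c = 1031336.00/15448.00 = 66.76 mm; y_c = 912008.00/15448.00 = 59.04 mm.

x_c = 66.76 mm, y_c = 59.04 mm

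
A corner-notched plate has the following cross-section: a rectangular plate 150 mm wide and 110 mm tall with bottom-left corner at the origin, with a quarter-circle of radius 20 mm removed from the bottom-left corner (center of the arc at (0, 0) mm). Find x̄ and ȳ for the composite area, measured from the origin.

x̄ = 76.29 mm, ȳ = 55.90 mm

Part | A | x̄ᵢ | ȳᵢ | A·x̄ᵢ | A·ȳᵢ
plate | 16500.00 | 75.00 | 55.00 | 1237500.00 | 907500.00
removed quarter-circle | -314.16 | 8.49 | 8.49 | -2666.67 | -2666.67
Σ | 16185.84 |  |  | 1234833.33 | 904833.33
x̄ = 1234833.33 / 16185.84 = 76.29 mm
ȳ = 904833.33 / 16185.84 = 55.90 mm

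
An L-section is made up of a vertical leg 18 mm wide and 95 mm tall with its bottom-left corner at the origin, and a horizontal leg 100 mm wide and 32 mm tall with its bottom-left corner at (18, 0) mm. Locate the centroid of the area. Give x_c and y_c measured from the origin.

Part | A | x̄ᵢ | ȳᵢ | A·x̄ᵢ | A·ȳᵢ
vertical leg | 1710.00 | 9.00 | 47.50 | 15390.00 | 81225.00
horizontal leg | 3200.00 | 68.00 | 16.00 | 217600.00 | 51200.00
Σ | 4910.00 |  |  | 232990.00 | 132425.00
x_c = 232990.00 / 4910.00 = 47.45 mm
y_c = 132425.00 / 4910.00 = 26.97 mm

x_c = 47.45 mm, y_c = 26.97 mm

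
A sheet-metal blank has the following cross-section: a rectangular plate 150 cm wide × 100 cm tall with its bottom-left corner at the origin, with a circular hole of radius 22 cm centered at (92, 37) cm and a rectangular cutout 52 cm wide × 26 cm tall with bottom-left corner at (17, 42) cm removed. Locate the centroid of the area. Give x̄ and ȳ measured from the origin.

plate: A = 150 × 100 = 15000.00, centroid at (75.00, 50.00).
hole 1: A = −π·22² = -1520.53, centroid at (92.00, 37.00).
hole 2: A = −(52 × 26) = -1352.00, centroid at (43.00, 55.00).
ΣA = 12127.47 cm²
ΣAx̄ = (15000.00)(75.00) + (-1520.53)(92.00) + (-1352.00)(43.00) = 926975.16 cm³
ΣAȳ = (15000.00)(50.00) + (-1520.53)(37.00) + (-1352.00)(55.00) = 619380.36 cm³
x̄ = 926975.16 / 12127.47 = 76.44 cm
ȳ = 619380.36 / 12127.47 = 51.07 cm

x̄ = 76.44 cm, ȳ = 51.07 cm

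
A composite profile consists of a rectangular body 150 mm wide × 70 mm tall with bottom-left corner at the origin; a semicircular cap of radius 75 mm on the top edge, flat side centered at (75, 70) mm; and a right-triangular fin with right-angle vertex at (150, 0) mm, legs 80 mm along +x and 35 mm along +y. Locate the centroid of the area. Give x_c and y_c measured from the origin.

x_c = 81.86 mm, y_c = 61.90 mm

Part | A | x̄ᵢ | ȳᵢ | A·x̄ᵢ | A·ȳᵢ
rectangular body | 10500.00 | 75.00 | 35.00 | 787500.00 | 367500.00
semicircular top | 8835.73 | 75.00 | 101.83 | 662679.70 | 899751.05
triangular fin | 1400.00 | 176.67 | 11.67 | 247333.33 | 16333.33
Σ | 20735.73 |  |  | 1697513.03 | 1283584.39
x_c = 1697513.03 / 20735.73 = 81.86 mm
y_c = 1283584.39 / 20735.73 = 61.90 mm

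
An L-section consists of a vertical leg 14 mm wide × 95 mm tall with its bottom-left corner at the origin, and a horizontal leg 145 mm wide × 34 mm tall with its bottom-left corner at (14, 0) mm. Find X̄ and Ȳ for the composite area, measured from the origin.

X̄ = 69.61 mm, Ȳ = 23.48 mm

vertical leg: A = 14 × 95 = 1330.00, centroid at (7.00, 47.50).
horizontal leg: A = 145 × 34 = 4930.00, centroid at (86.50, 17.00).
ΣA = 6260.00 mm²
ΣAX̄ = (1330.00)(7.00) + (4930.00)(86.50) = 435755.00 mm³
ΣAȲ = (1330.00)(47.50) + (4930.00)(17.00) = 146985.00 mm³
X̄ = 435755.00 / 6260.00 = 69.61 mm
Ȳ = 146985.00 / 6260.00 = 23.48 mm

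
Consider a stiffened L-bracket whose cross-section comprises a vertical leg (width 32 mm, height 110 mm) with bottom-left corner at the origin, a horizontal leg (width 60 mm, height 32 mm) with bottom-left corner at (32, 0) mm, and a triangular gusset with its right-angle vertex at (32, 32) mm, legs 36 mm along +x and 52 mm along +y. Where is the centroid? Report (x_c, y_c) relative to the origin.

x_c = 33.96 mm, y_c = 42.42 mm

Part | A | x̄ᵢ | ȳᵢ | A·x̄ᵢ | A·ȳᵢ
vertical leg | 3520.00 | 16.00 | 55.00 | 56320.00 | 193600.00
horizontal leg | 1920.00 | 62.00 | 16.00 | 119040.00 | 30720.00
gusset | 936.00 | 44.00 | 49.33 | 41184.00 | 46176.00
Σ | 6376.00 |  |  | 216544.00 | 270496.00
x_c = 216544.00 / 6376.00 = 33.96 mm
y_c = 270496.00 / 6376.00 = 42.42 mm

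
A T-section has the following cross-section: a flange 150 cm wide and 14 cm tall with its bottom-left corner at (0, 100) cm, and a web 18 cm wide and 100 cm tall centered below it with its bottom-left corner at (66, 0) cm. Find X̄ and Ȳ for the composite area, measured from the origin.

web: A = 18 × 100 = 1800.00, centroid at (75.00, 50.00).
flange: A = 150 × 14 = 2100.00, centroid at (75.00, 107.00).
ΣA = 3900.00 cm²
ΣAX̄ = (1800.00)(75.00) + (2100.00)(75.00) = 292500.00 cm³
ΣAȲ = (1800.00)(50.00) + (2100.00)(107.00) = 314700.00 cm³
X̄ = 292500.00 / 3900.00 = 75.00 cm
Ȳ = 314700.00 / 3900.00 = 80.69 cm

X̄ = 75.00 cm, Ȳ = 80.69 cm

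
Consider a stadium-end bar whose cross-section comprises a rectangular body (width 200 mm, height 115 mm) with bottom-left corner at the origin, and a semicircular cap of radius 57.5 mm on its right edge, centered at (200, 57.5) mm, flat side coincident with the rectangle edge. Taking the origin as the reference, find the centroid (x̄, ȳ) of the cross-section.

Part | A | x̄ᵢ | ȳᵢ | A·x̄ᵢ | A·ȳᵢ
rectangular body | 23000.00 | 100.00 | 57.50 | 2300000.00 | 1322500.00
semicircular end | 5193.45 | 224.40 | 57.50 | 1165428.65 | 298623.11
Σ | 28193.45 |  |  | 3465428.65 | 1621123.11
x̄ = 3465428.65 / 28193.45 = 122.92 mm
ȳ = 1621123.11 / 28193.45 = 57.50 mm

x̄ = 122.92 mm, ȳ = 57.50 mm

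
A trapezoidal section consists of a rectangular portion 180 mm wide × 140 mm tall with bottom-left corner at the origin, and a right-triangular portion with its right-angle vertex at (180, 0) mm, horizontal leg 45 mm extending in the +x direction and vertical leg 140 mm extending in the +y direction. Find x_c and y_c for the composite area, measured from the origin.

x_c = 101.67 mm, y_c = 67.41 mm

rectangular portion: A = 180 × 140 = 25200.00, centroid at (90.00, 70.00).
triangular portion: A = ½·45·140 = 3150.00, centroid at (195.00, 46.67).
ΣA = 28350.00 mm²
ΣAx_c = (25200.00)(90.00) + (3150.00)(195.00) = 2882250.00 mm³
ΣAy_c = (25200.00)(70.00) + (3150.00)(46.67) = 1911000.00 mm³
x_c = 2882250.00 / 28350.00 = 101.67 mm
y_c = 1911000.00 / 28350.00 = 67.41 mm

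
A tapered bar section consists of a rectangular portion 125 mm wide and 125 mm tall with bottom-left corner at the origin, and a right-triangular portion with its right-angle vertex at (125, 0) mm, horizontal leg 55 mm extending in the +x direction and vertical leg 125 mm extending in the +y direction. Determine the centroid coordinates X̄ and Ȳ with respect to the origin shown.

X̄ = 77.08 mm, Ȳ = 58.74 mm

rectangular portion: A = 125 × 125 = 15625.00, centroid at (62.50, 62.50).
triangular portion: A = ½·55·125 = 3437.50, centroid at (143.33, 41.67).
ΣA = 19062.50 mm²
ΣAX̄ = (15625.00)(62.50) + (3437.50)(143.33) = 1469270.83 mm³
ΣAȲ = (15625.00)(62.50) + (3437.50)(41.67) = 1119791.67 mm³
X̄ = 1469270.83 / 19062.50 = 77.08 mm
Ȳ = 1119791.67 / 19062.50 = 58.74 mm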